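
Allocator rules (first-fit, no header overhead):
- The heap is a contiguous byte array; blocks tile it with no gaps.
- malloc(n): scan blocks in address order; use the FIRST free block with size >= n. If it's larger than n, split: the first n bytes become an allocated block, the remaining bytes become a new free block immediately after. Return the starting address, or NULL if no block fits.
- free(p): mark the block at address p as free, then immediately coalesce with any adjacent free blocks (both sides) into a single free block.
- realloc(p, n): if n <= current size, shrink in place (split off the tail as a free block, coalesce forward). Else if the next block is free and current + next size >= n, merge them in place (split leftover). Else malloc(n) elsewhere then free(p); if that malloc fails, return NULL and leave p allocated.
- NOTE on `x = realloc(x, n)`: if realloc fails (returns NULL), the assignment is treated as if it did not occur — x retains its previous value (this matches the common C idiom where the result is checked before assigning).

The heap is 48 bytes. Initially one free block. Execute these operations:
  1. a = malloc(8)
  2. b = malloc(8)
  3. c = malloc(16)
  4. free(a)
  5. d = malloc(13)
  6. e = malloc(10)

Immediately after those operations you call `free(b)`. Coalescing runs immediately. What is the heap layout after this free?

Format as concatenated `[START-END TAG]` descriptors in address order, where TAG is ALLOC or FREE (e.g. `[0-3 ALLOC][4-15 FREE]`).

Answer: [0-15 FREE][16-31 ALLOC][32-44 ALLOC][45-47 FREE]

Derivation:
Op 1: a = malloc(8) -> a = 0; heap: [0-7 ALLOC][8-47 FREE]
Op 2: b = malloc(8) -> b = 8; heap: [0-7 ALLOC][8-15 ALLOC][16-47 FREE]
Op 3: c = malloc(16) -> c = 16; heap: [0-7 ALLOC][8-15 ALLOC][16-31 ALLOC][32-47 FREE]
Op 4: free(a) -> (freed a); heap: [0-7 FREE][8-15 ALLOC][16-31 ALLOC][32-47 FREE]
Op 5: d = malloc(13) -> d = 32; heap: [0-7 FREE][8-15 ALLOC][16-31 ALLOC][32-44 ALLOC][45-47 FREE]
Op 6: e = malloc(10) -> e = NULL; heap: [0-7 FREE][8-15 ALLOC][16-31 ALLOC][32-44 ALLOC][45-47 FREE]
free(b): b = 8 -> block [8-15 ALLOC]; mark free, coalesce with adjacent free neighbors -> [0-15 FREE][16-31 ALLOC][32-44 ALLOC][45-47 FREE]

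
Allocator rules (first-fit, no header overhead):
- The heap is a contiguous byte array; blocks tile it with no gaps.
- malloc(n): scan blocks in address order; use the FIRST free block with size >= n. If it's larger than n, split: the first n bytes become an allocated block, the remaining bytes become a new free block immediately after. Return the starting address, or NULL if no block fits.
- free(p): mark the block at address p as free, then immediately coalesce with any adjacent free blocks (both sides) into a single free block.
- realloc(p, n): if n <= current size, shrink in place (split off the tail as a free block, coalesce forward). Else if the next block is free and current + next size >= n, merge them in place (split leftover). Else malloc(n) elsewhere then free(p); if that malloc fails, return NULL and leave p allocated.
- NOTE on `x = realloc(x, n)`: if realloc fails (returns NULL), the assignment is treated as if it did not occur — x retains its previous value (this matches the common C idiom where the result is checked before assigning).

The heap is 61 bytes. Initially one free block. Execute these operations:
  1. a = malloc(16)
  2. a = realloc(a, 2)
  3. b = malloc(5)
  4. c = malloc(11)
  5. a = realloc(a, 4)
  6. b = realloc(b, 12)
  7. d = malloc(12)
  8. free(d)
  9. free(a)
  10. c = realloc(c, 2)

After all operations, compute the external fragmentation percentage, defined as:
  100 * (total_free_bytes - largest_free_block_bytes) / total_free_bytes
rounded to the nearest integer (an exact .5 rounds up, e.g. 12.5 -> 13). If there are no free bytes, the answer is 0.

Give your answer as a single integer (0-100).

Answer: 43

Derivation:
Op 1: a = malloc(16) -> a = 0; heap: [0-15 ALLOC][16-60 FREE]
Op 2: a = realloc(a, 2) -> a = 0; heap: [0-1 ALLOC][2-60 FREE]
Op 3: b = malloc(5) -> b = 2; heap: [0-1 ALLOC][2-6 ALLOC][7-60 FREE]
Op 4: c = malloc(11) -> c = 7; heap: [0-1 ALLOC][2-6 ALLOC][7-17 ALLOC][18-60 FREE]
Op 5: a = realloc(a, 4) -> a = 18; heap: [0-1 FREE][2-6 ALLOC][7-17 ALLOC][18-21 ALLOC][22-60 FREE]
Op 6: b = realloc(b, 12) -> b = 22; heap: [0-6 FREE][7-17 ALLOC][18-21 ALLOC][22-33 ALLOC][34-60 FREE]
Op 7: d = malloc(12) -> d = 34; heap: [0-6 FREE][7-17 ALLOC][18-21 ALLOC][22-33 ALLOC][34-45 ALLOC][46-60 FREE]
Op 8: free(d) -> (freed d); heap: [0-6 FREE][7-17 ALLOC][18-21 ALLOC][22-33 ALLOC][34-60 FREE]
Op 9: free(a) -> (freed a); heap: [0-6 FREE][7-17 ALLOC][18-21 FREE][22-33 ALLOC][34-60 FREE]
Op 10: c = realloc(c, 2) -> c = 7; heap: [0-6 FREE][7-8 ALLOC][9-21 FREE][22-33 ALLOC][34-60 FREE]
Free blocks: [7 13 27] total_free=47 largest=27 -> 100*(47-27)/47 = 2000/47 ≈ 42.553 -> rounds to 43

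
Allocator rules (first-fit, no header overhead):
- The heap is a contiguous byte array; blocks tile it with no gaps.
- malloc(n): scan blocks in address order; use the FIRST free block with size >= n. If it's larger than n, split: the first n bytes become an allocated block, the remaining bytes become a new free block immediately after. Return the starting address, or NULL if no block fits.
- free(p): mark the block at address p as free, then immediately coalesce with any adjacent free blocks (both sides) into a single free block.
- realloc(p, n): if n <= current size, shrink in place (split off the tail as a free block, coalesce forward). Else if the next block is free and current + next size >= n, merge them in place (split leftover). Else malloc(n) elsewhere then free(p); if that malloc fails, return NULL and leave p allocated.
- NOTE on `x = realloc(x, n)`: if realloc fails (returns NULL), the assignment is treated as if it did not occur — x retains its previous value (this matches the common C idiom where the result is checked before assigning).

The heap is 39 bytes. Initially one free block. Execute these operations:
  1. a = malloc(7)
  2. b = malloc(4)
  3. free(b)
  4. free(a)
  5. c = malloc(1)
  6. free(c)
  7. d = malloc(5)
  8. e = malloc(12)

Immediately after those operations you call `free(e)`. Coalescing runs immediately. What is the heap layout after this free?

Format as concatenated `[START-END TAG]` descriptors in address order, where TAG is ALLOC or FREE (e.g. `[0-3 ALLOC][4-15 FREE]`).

Op 1: a = malloc(7) -> a = 0; heap: [0-6 ALLOC][7-38 FREE]
Op 2: b = malloc(4) -> b = 7; heap: [0-6 ALLOC][7-10 ALLOC][11-38 FREE]
Op 3: free(b) -> (freed b); heap: [0-6 ALLOC][7-38 FREE]
Op 4: free(a) -> (freed a); heap: [0-38 FREE]
Op 5: c = malloc(1) -> c = 0; heap: [0-0 ALLOC][1-38 FREE]
Op 6: free(c) -> (freed c); heap: [0-38 FREE]
Op 7: d = malloc(5) -> d = 0; heap: [0-4 ALLOC][5-38 FREE]
Op 8: e = malloc(12) -> e = 5; heap: [0-4 ALLOC][5-16 ALLOC][17-38 FREE]
free(e): e = 5 -> block [5-16 ALLOC]; mark free, coalesce with adjacent free neighbors -> [0-4 ALLOC][5-38 FREE]

Answer: [0-4 ALLOC][5-38 FREE]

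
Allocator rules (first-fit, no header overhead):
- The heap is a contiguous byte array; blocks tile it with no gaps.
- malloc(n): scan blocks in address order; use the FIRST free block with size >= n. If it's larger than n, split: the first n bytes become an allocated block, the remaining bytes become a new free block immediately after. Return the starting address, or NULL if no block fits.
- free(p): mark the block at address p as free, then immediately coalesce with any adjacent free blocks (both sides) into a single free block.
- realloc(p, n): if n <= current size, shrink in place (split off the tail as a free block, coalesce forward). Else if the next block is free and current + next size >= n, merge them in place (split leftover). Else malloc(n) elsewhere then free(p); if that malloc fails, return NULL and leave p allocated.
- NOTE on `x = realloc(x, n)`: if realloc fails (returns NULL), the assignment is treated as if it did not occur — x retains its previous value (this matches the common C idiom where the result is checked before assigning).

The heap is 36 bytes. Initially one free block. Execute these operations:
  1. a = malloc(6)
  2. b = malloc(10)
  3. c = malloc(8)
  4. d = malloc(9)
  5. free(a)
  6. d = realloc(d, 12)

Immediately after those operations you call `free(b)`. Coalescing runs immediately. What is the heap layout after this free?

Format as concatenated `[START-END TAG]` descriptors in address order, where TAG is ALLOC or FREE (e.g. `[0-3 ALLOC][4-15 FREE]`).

Answer: [0-15 FREE][16-23 ALLOC][24-35 ALLOC]

Derivation:
Op 1: a = malloc(6) -> a = 0; heap: [0-5 ALLOC][6-35 FREE]
Op 2: b = malloc(10) -> b = 6; heap: [0-5 ALLOC][6-15 ALLOC][16-35 FREE]
Op 3: c = malloc(8) -> c = 16; heap: [0-5 ALLOC][6-15 ALLOC][16-23 ALLOC][24-35 FREE]
Op 4: d = malloc(9) -> d = 24; heap: [0-5 ALLOC][6-15 ALLOC][16-23 ALLOC][24-32 ALLOC][33-35 FREE]
Op 5: free(a) -> (freed a); heap: [0-5 FREE][6-15 ALLOC][16-23 ALLOC][24-32 ALLOC][33-35 FREE]
Op 6: d = realloc(d, 12) -> d = 24; heap: [0-5 FREE][6-15 ALLOC][16-23 ALLOC][24-35 ALLOC]
free(b): b = 6 -> block [6-15 ALLOC]; mark free, coalesce with adjacent free neighbors -> [0-15 FREE][16-23 ALLOC][24-35 ALLOC]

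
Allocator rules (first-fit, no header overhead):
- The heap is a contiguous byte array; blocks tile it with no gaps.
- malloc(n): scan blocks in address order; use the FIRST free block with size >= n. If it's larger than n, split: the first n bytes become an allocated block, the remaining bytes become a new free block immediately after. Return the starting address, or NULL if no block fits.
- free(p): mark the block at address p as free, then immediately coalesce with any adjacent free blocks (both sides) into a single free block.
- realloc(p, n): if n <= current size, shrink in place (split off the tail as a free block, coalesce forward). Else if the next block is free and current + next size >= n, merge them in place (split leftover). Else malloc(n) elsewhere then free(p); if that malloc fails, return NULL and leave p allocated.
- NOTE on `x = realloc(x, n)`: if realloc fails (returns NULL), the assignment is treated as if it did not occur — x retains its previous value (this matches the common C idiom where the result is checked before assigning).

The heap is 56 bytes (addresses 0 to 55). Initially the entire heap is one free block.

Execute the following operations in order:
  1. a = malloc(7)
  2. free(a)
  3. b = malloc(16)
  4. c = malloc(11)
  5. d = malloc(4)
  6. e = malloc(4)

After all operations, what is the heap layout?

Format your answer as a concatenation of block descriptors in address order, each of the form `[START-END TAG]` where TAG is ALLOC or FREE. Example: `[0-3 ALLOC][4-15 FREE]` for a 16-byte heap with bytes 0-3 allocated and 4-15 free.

Op 1: a = malloc(7) -> a = 0; heap: [0-6 ALLOC][7-55 FREE]
Op 2: free(a) -> (freed a); heap: [0-55 FREE]
Op 3: b = malloc(16) -> b = 0; heap: [0-15 ALLOC][16-55 FREE]
Op 4: c = malloc(11) -> c = 16; heap: [0-15 ALLOC][16-26 ALLOC][27-55 FREE]
Op 5: d = malloc(4) -> d = 27; heap: [0-15 ALLOC][16-26 ALLOC][27-30 ALLOC][31-55 FREE]
Op 6: e = malloc(4) -> e = 31; heap: [0-15 ALLOC][16-26 ALLOC][27-30 ALLOC][31-34 ALLOC][35-55 FREE]

Answer: [0-15 ALLOC][16-26 ALLOC][27-30 ALLOC][31-34 ALLOC][35-55 FREE]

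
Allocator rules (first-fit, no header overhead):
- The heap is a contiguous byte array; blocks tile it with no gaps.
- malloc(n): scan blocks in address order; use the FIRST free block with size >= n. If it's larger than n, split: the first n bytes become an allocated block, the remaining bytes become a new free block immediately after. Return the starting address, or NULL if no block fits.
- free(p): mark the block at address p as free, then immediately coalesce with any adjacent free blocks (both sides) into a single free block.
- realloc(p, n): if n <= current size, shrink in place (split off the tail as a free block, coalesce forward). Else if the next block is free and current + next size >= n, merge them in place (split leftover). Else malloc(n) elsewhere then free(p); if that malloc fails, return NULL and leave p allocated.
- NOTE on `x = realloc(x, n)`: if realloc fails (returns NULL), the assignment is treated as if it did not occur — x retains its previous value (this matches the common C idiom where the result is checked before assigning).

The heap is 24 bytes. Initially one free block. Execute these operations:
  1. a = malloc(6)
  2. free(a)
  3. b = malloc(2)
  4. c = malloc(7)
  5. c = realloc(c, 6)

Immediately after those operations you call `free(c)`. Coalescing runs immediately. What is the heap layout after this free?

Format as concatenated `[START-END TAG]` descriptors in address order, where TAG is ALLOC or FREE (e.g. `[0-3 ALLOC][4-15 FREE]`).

Answer: [0-1 ALLOC][2-23 FREE]

Derivation:
Op 1: a = malloc(6) -> a = 0; heap: [0-5 ALLOC][6-23 FREE]
Op 2: free(a) -> (freed a); heap: [0-23 FREE]
Op 3: b = malloc(2) -> b = 0; heap: [0-1 ALLOC][2-23 FREE]
Op 4: c = malloc(7) -> c = 2; heap: [0-1 ALLOC][2-8 ALLOC][9-23 FREE]
Op 5: c = realloc(c, 6) -> c = 2; heap: [0-1 ALLOC][2-7 ALLOC][8-23 FREE]
free(c): c = 2 -> block [2-7 ALLOC]; mark free, coalesce with adjacent free neighbors -> [0-1 ALLOC][2-23 FREE]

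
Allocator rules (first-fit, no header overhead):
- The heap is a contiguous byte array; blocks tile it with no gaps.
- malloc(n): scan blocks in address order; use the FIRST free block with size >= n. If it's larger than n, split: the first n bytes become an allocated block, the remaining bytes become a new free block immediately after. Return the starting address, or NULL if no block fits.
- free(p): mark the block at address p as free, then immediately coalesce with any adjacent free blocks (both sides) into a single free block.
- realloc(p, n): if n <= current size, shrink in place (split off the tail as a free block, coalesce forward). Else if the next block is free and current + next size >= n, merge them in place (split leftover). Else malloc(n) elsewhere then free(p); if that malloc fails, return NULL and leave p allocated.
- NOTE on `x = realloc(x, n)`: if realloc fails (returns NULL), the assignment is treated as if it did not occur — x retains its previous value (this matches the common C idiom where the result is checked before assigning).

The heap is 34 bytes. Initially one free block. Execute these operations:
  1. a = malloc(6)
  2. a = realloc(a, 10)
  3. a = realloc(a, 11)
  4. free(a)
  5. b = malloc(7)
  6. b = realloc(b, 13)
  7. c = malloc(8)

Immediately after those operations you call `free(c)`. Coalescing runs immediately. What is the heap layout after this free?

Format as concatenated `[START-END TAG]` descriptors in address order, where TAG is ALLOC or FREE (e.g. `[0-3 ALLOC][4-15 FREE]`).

Op 1: a = malloc(6) -> a = 0; heap: [0-5 ALLOC][6-33 FREE]
Op 2: a = realloc(a, 10) -> a = 0; heap: [0-9 ALLOC][10-33 FREE]
Op 3: a = realloc(a, 11) -> a = 0; heap: [0-10 ALLOC][11-33 FREE]
Op 4: free(a) -> (freed a); heap: [0-33 FREE]
Op 5: b = malloc(7) -> b = 0; heap: [0-6 ALLOC][7-33 FREE]
Op 6: b = realloc(b, 13) -> b = 0; heap: [0-12 ALLOC][13-33 FREE]
Op 7: c = malloc(8) -> c = 13; heap: [0-12 ALLOC][13-20 ALLOC][21-33 FREE]
free(c): c = 13 -> block [13-20 ALLOC]; mark free, coalesce with adjacent free neighbors -> [0-12 ALLOC][13-33 FREE]

Answer: [0-12 ALLOC][13-33 FREE]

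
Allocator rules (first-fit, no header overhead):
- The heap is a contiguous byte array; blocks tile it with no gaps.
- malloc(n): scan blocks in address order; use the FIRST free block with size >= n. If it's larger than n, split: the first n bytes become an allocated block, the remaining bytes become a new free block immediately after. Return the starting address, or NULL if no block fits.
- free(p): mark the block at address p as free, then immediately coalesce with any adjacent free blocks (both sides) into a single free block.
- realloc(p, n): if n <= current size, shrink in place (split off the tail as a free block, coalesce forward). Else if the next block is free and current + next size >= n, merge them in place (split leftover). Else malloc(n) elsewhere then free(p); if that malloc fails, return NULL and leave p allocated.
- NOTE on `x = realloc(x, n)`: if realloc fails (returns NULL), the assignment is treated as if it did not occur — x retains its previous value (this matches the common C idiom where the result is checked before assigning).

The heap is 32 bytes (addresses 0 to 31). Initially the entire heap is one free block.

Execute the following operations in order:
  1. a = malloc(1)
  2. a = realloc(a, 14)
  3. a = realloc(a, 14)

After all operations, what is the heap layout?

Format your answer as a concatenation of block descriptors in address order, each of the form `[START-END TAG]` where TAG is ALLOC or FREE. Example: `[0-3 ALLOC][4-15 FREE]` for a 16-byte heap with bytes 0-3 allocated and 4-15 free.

Answer: [0-13 ALLOC][14-31 FREE]

Derivation:
Op 1: a = malloc(1) -> a = 0; heap: [0-0 ALLOC][1-31 FREE]
Op 2: a = realloc(a, 14) -> a = 0; heap: [0-13 ALLOC][14-31 FREE]
Op 3: a = realloc(a, 14) -> a = 0; heap: [0-13 ALLOC][14-31 FREE]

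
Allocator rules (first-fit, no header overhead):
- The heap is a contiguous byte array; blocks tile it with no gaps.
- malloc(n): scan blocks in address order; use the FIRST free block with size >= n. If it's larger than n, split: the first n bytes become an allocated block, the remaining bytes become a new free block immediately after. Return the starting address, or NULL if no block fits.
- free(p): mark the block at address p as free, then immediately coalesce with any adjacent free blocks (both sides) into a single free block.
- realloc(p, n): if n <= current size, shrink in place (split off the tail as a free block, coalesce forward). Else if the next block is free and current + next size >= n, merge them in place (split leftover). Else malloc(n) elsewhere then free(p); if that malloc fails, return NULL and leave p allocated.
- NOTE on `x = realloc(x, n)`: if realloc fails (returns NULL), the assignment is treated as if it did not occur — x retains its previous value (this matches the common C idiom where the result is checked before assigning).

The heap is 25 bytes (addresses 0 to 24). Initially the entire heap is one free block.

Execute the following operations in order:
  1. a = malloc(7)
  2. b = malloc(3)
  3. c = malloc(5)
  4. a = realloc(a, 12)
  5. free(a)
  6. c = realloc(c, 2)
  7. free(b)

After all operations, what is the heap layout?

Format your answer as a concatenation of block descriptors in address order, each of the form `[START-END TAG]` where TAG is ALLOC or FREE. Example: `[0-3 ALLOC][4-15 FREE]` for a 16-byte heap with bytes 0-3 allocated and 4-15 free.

Answer: [0-9 FREE][10-11 ALLOC][12-24 FREE]

Derivation:
Op 1: a = malloc(7) -> a = 0; heap: [0-6 ALLOC][7-24 FREE]
Op 2: b = malloc(3) -> b = 7; heap: [0-6 ALLOC][7-9 ALLOC][10-24 FREE]
Op 3: c = malloc(5) -> c = 10; heap: [0-6 ALLOC][7-9 ALLOC][10-14 ALLOC][15-24 FREE]
Op 4: a = realloc(a, 12) -> NULL (a unchanged); heap: [0-6 ALLOC][7-9 ALLOC][10-14 ALLOC][15-24 FREE]
Op 5: free(a) -> (freed a); heap: [0-6 FREE][7-9 ALLOC][10-14 ALLOC][15-24 FREE]
Op 6: c = realloc(c, 2) -> c = 10; heap: [0-6 FREE][7-9 ALLOC][10-11 ALLOC][12-24 FREE]
Op 7: free(b) -> (freed b); heap: [0-9 FREE][10-11 ALLOC][12-24 FREE]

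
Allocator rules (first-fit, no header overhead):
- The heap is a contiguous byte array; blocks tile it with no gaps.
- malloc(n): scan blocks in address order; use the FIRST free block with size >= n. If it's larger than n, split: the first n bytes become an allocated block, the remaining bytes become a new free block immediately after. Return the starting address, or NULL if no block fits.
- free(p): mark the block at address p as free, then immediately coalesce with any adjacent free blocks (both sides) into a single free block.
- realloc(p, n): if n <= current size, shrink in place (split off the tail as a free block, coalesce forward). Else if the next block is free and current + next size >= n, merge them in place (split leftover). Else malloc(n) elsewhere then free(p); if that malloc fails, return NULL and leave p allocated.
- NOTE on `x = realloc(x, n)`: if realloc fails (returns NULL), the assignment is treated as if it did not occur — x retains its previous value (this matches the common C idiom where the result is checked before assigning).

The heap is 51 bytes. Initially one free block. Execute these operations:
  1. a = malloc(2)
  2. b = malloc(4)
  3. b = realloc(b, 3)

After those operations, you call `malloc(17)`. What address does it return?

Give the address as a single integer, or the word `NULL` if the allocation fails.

Op 1: a = malloc(2) -> a = 0; heap: [0-1 ALLOC][2-50 FREE]
Op 2: b = malloc(4) -> b = 2; heap: [0-1 ALLOC][2-5 ALLOC][6-50 FREE]
Op 3: b = realloc(b, 3) -> b = 2; heap: [0-1 ALLOC][2-4 ALLOC][5-50 FREE]
malloc(17): first-fit scan over [0-1 ALLOC][2-4 ALLOC][5-50 FREE] -> 5

Answer: 5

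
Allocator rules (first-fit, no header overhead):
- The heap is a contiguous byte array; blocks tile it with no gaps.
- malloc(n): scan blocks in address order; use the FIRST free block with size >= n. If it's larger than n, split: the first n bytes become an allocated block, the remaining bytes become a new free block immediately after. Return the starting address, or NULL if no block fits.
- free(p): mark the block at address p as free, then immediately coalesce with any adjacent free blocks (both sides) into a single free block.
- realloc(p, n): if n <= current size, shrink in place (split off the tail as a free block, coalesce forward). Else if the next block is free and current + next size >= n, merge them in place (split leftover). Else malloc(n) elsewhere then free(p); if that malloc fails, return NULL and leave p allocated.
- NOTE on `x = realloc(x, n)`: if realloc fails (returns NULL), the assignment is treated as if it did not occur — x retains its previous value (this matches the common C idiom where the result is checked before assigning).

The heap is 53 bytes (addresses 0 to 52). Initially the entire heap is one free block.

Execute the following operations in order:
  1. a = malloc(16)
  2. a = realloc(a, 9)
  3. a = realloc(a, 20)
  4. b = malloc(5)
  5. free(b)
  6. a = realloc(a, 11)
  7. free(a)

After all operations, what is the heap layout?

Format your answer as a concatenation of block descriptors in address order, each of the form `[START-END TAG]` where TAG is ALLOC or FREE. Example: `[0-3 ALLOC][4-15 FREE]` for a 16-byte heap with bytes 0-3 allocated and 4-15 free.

Op 1: a = malloc(16) -> a = 0; heap: [0-15 ALLOC][16-52 FREE]
Op 2: a = realloc(a, 9) -> a = 0; heap: [0-8 ALLOC][9-52 FREE]
Op 3: a = realloc(a, 20) -> a = 0; heap: [0-19 ALLOC][20-52 FREE]
Op 4: b = malloc(5) -> b = 20; heap: [0-19 ALLOC][20-24 ALLOC][25-52 FREE]
Op 5: free(b) -> (freed b); heap: [0-19 ALLOC][20-52 FREE]
Op 6: a = realloc(a, 11) -> a = 0; heap: [0-10 ALLOC][11-52 FREE]
Op 7: free(a) -> (freed a); heap: [0-52 FREE]

Answer: [0-52 FREE]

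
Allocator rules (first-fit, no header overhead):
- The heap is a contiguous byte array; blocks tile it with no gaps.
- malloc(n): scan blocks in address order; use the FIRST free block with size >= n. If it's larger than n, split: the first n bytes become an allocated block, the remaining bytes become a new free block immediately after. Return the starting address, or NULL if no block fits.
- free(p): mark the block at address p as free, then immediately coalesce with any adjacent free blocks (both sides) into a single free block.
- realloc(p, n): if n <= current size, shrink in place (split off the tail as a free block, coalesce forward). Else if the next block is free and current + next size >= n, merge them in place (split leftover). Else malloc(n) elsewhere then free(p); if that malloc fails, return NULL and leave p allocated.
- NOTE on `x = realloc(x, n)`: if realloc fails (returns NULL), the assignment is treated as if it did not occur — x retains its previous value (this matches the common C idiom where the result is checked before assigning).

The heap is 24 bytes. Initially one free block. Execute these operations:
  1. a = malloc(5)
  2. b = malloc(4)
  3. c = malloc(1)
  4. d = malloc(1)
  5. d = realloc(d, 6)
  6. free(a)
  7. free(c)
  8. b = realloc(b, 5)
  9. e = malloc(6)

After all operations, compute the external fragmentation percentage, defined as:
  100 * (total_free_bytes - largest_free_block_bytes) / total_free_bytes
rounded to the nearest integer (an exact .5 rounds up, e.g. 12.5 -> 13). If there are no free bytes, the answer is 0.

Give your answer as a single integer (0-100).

Answer: 29

Derivation:
Op 1: a = malloc(5) -> a = 0; heap: [0-4 ALLOC][5-23 FREE]
Op 2: b = malloc(4) -> b = 5; heap: [0-4 ALLOC][5-8 ALLOC][9-23 FREE]
Op 3: c = malloc(1) -> c = 9; heap: [0-4 ALLOC][5-8 ALLOC][9-9 ALLOC][10-23 FREE]
Op 4: d = malloc(1) -> d = 10; heap: [0-4 ALLOC][5-8 ALLOC][9-9 ALLOC][10-10 ALLOC][11-23 FREE]
Op 5: d = realloc(d, 6) -> d = 10; heap: [0-4 ALLOC][5-8 ALLOC][9-9 ALLOC][10-15 ALLOC][16-23 FREE]
Op 6: free(a) -> (freed a); heap: [0-4 FREE][5-8 ALLOC][9-9 ALLOC][10-15 ALLOC][16-23 FREE]
Op 7: free(c) -> (freed c); heap: [0-4 FREE][5-8 ALLOC][9-9 FREE][10-15 ALLOC][16-23 FREE]
Op 8: b = realloc(b, 5) -> b = 5; heap: [0-4 FREE][5-9 ALLOC][10-15 ALLOC][16-23 FREE]
Op 9: e = malloc(6) -> e = 16; heap: [0-4 FREE][5-9 ALLOC][10-15 ALLOC][16-21 ALLOC][22-23 FREE]
Free blocks: [5 2] total_free=7 largest=5 -> 100*(7-5)/7 = 200/7 ≈ 28.571 -> rounds to 29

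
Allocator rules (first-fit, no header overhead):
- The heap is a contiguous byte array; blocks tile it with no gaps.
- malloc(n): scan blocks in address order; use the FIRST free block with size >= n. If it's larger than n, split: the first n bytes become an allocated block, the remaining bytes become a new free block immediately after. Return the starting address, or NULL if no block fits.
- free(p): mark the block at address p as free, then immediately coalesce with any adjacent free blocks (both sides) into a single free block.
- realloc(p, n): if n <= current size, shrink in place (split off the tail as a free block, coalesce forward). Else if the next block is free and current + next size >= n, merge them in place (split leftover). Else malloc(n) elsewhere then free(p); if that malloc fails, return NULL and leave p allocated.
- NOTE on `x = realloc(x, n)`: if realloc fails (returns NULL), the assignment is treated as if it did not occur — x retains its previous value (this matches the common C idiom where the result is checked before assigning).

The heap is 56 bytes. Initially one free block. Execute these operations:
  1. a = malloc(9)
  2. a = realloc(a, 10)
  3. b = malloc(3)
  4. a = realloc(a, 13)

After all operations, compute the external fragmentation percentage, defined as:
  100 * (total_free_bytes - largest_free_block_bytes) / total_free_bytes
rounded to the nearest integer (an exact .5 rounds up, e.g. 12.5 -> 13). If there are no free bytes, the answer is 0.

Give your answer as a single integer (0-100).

Op 1: a = malloc(9) -> a = 0; heap: [0-8 ALLOC][9-55 FREE]
Op 2: a = realloc(a, 10) -> a = 0; heap: [0-9 ALLOC][10-55 FREE]
Op 3: b = malloc(3) -> b = 10; heap: [0-9 ALLOC][10-12 ALLOC][13-55 FREE]
Op 4: a = realloc(a, 13) -> a = 13; heap: [0-9 FREE][10-12 ALLOC][13-25 ALLOC][26-55 FREE]
Free blocks: [10 30] total_free=40 largest=30 -> 100*(40-30)/40 = 1000/40 = 25

Answer: 25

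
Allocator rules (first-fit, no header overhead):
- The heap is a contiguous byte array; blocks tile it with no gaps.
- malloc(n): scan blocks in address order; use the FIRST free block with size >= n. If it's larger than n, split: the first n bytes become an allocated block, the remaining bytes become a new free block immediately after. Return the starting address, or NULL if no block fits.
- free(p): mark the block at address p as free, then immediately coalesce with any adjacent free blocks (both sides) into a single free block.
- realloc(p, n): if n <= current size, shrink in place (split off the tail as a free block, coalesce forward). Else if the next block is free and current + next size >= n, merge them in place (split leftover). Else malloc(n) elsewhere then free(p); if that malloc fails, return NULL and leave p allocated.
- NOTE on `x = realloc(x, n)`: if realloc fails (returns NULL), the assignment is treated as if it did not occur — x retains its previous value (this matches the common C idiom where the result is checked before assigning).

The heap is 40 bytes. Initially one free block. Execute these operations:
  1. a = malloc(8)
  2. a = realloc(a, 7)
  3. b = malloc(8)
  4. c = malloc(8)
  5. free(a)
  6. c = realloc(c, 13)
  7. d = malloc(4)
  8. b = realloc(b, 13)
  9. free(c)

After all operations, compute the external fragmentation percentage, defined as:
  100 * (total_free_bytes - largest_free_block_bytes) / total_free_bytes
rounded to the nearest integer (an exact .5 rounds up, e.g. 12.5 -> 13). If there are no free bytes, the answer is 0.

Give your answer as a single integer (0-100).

Answer: 11

Derivation:
Op 1: a = malloc(8) -> a = 0; heap: [0-7 ALLOC][8-39 FREE]
Op 2: a = realloc(a, 7) -> a = 0; heap: [0-6 ALLOC][7-39 FREE]
Op 3: b = malloc(8) -> b = 7; heap: [0-6 ALLOC][7-14 ALLOC][15-39 FREE]
Op 4: c = malloc(8) -> c = 15; heap: [0-6 ALLOC][7-14 ALLOC][15-22 ALLOC][23-39 FREE]
Op 5: free(a) -> (freed a); heap: [0-6 FREE][7-14 ALLOC][15-22 ALLOC][23-39 FREE]
Op 6: c = realloc(c, 13) -> c = 15; heap: [0-6 FREE][7-14 ALLOC][15-27 ALLOC][28-39 FREE]
Op 7: d = malloc(4) -> d = 0; heap: [0-3 ALLOC][4-6 FREE][7-14 ALLOC][15-27 ALLOC][28-39 FREE]
Op 8: b = realloc(b, 13) -> NULL (b unchanged); heap: [0-3 ALLOC][4-6 FREE][7-14 ALLOC][15-27 ALLOC][28-39 FREE]
Op 9: free(c) -> (freed c); heap: [0-3 ALLOC][4-6 FREE][7-14 ALLOC][15-39 FREE]
Free blocks: [3 25] total_free=28 largest=25 -> 100*(28-25)/28 = 300/28 ≈ 10.714 -> rounds to 11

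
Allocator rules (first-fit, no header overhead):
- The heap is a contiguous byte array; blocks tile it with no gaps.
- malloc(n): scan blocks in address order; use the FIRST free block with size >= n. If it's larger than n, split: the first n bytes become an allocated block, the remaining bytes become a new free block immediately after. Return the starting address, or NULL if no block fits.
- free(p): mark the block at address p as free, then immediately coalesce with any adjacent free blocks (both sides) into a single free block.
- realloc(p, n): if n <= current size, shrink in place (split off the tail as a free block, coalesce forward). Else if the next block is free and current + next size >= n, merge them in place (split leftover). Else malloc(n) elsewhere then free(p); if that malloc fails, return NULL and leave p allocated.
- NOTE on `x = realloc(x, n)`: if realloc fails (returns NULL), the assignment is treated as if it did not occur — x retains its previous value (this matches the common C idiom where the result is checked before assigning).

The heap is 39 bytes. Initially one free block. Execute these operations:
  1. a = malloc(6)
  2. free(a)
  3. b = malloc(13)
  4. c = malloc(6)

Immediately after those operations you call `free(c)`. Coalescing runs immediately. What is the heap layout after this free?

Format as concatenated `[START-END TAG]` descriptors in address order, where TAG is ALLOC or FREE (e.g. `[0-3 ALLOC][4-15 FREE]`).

Answer: [0-12 ALLOC][13-38 FREE]

Derivation:
Op 1: a = malloc(6) -> a = 0; heap: [0-5 ALLOC][6-38 FREE]
Op 2: free(a) -> (freed a); heap: [0-38 FREE]
Op 3: b = malloc(13) -> b = 0; heap: [0-12 ALLOC][13-38 FREE]
Op 4: c = malloc(6) -> c = 13; heap: [0-12 ALLOC][13-18 ALLOC][19-38 FREE]
free(c): c = 13 -> block [13-18 ALLOC]; mark free, coalesce with adjacent free neighbors -> [0-12 ALLOC][13-38 FREE]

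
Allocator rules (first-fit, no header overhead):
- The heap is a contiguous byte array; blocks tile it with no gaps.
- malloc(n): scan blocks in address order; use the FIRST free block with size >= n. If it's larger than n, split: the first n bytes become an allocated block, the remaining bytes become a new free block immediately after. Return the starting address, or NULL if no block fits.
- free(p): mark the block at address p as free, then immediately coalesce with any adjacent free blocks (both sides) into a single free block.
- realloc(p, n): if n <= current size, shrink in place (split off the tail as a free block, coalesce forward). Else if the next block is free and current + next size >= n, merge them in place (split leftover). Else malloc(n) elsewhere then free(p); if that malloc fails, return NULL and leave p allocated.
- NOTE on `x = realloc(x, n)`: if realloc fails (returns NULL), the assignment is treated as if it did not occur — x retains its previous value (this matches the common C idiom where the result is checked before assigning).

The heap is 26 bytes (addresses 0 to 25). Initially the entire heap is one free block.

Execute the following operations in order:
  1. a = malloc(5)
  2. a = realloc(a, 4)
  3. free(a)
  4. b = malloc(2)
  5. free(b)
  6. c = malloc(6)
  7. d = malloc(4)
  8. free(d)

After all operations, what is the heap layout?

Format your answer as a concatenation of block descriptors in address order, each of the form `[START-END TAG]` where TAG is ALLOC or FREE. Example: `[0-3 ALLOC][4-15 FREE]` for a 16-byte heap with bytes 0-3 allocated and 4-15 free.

Op 1: a = malloc(5) -> a = 0; heap: [0-4 ALLOC][5-25 FREE]
Op 2: a = realloc(a, 4) -> a = 0; heap: [0-3 ALLOC][4-25 FREE]
Op 3: free(a) -> (freed a); heap: [0-25 FREE]
Op 4: b = malloc(2) -> b = 0; heap: [0-1 ALLOC][2-25 FREE]
Op 5: free(b) -> (freed b); heap: [0-25 FREE]
Op 6: c = malloc(6) -> c = 0; heap: [0-5 ALLOC][6-25 FREE]
Op 7: d = malloc(4) -> d = 6; heap: [0-5 ALLOC][6-9 ALLOC][10-25 FREE]
Op 8: free(d) -> (freed d); heap: [0-5 ALLOC][6-25 FREE]

Answer: [0-5 ALLOC][6-25 FREE]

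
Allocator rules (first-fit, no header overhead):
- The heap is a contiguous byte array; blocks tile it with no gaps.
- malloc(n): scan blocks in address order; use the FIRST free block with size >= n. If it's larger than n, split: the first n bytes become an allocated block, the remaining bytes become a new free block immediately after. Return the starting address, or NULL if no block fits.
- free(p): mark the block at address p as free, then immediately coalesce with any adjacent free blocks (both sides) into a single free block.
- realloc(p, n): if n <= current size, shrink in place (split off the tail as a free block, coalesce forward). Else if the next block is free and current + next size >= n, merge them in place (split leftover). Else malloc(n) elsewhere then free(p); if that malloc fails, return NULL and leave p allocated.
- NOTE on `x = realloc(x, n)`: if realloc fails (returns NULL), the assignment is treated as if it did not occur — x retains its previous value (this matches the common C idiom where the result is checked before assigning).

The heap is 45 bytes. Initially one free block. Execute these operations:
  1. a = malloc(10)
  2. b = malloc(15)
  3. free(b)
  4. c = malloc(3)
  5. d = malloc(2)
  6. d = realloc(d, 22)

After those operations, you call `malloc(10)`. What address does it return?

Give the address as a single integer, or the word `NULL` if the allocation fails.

Answer: 35

Derivation:
Op 1: a = malloc(10) -> a = 0; heap: [0-9 ALLOC][10-44 FREE]
Op 2: b = malloc(15) -> b = 10; heap: [0-9 ALLOC][10-24 ALLOC][25-44 FREE]
Op 3: free(b) -> (freed b); heap: [0-9 ALLOC][10-44 FREE]
Op 4: c = malloc(3) -> c = 10; heap: [0-9 ALLOC][10-12 ALLOC][13-44 FREE]
Op 5: d = malloc(2) -> d = 13; heap: [0-9 ALLOC][10-12 ALLOC][13-14 ALLOC][15-44 FREE]
Op 6: d = realloc(d, 22) -> d = 13; heap: [0-9 ALLOC][10-12 ALLOC][13-34 ALLOC][35-44 FREE]
malloc(10): first-fit scan over [0-9 ALLOC][10-12 ALLOC][13-34 ALLOC][35-44 FREE] -> 35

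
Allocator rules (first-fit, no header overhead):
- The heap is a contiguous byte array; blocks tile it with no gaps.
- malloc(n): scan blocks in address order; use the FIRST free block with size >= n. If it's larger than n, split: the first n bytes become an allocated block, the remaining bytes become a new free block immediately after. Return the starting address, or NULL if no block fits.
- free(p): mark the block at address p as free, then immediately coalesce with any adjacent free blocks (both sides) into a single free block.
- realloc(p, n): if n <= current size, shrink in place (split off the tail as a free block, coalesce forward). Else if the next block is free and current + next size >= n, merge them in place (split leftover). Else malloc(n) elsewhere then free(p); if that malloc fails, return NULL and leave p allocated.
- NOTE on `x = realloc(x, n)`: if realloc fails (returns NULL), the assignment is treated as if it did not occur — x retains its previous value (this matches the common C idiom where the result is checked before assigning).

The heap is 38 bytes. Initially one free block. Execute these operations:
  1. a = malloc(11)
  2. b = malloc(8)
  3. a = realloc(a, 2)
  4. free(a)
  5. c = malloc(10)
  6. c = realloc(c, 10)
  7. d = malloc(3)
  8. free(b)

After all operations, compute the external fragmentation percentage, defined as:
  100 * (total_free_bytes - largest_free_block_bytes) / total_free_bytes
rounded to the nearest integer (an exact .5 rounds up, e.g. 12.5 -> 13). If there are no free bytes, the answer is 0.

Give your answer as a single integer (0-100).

Answer: 36

Derivation:
Op 1: a = malloc(11) -> a = 0; heap: [0-10 ALLOC][11-37 FREE]
Op 2: b = malloc(8) -> b = 11; heap: [0-10 ALLOC][11-18 ALLOC][19-37 FREE]
Op 3: a = realloc(a, 2) -> a = 0; heap: [0-1 ALLOC][2-10 FREE][11-18 ALLOC][19-37 FREE]
Op 4: free(a) -> (freed a); heap: [0-10 FREE][11-18 ALLOC][19-37 FREE]
Op 5: c = malloc(10) -> c = 0; heap: [0-9 ALLOC][10-10 FREE][11-18 ALLOC][19-37 FREE]
Op 6: c = realloc(c, 10) -> c = 0; heap: [0-9 ALLOC][10-10 FREE][11-18 ALLOC][19-37 FREE]
Op 7: d = malloc(3) -> d = 19; heap: [0-9 ALLOC][10-10 FREE][11-18 ALLOC][19-21 ALLOC][22-37 FREE]
Op 8: free(b) -> (freed b); heap: [0-9 ALLOC][10-18 FREE][19-21 ALLOC][22-37 FREE]
Free blocks: [9 16] total_free=25 largest=16 -> 100*(25-16)/25 = 900/25 = 36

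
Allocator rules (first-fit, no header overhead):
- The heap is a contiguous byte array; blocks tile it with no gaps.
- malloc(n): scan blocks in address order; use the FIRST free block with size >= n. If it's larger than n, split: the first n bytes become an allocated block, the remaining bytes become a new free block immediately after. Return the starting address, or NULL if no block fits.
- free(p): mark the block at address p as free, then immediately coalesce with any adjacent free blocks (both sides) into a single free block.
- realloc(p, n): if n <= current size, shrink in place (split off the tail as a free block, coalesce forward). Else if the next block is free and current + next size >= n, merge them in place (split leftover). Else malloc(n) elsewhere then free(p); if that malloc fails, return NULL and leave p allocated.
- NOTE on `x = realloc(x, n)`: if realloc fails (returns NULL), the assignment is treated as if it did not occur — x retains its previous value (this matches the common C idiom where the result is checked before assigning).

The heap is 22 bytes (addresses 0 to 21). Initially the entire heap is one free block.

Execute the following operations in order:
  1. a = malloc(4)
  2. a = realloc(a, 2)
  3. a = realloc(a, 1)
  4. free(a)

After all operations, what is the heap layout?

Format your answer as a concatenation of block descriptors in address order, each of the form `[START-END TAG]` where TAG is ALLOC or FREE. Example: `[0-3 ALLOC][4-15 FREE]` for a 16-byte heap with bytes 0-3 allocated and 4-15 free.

Op 1: a = malloc(4) -> a = 0; heap: [0-3 ALLOC][4-21 FREE]
Op 2: a = realloc(a, 2) -> a = 0; heap: [0-1 ALLOC][2-21 FREE]
Op 3: a = realloc(a, 1) -> a = 0; heap: [0-0 ALLOC][1-21 FREE]
Op 4: free(a) -> (freed a); heap: [0-21 FREE]

Answer: [0-21 FREE]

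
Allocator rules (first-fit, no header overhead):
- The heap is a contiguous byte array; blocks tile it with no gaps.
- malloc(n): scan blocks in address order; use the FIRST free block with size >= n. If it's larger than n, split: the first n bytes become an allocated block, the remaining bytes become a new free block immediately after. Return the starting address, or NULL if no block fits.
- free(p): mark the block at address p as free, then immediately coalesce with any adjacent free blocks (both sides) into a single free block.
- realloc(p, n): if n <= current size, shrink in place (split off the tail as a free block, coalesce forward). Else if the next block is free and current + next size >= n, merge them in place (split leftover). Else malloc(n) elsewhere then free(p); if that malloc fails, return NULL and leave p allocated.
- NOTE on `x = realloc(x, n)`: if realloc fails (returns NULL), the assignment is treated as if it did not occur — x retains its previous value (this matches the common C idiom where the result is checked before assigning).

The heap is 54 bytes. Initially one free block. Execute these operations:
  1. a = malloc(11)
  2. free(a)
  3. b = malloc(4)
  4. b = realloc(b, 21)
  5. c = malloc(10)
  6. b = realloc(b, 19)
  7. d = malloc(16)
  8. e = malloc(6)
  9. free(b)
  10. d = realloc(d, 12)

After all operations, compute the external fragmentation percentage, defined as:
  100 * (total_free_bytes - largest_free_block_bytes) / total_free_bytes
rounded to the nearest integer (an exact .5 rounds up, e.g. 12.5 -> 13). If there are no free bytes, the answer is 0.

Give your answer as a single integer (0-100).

Answer: 19

Derivation:
Op 1: a = malloc(11) -> a = 0; heap: [0-10 ALLOC][11-53 FREE]
Op 2: free(a) -> (freed a); heap: [0-53 FREE]
Op 3: b = malloc(4) -> b = 0; heap: [0-3 ALLOC][4-53 FREE]
Op 4: b = realloc(b, 21) -> b = 0; heap: [0-20 ALLOC][21-53 FREE]
Op 5: c = malloc(10) -> c = 21; heap: [0-20 ALLOC][21-30 ALLOC][31-53 FREE]
Op 6: b = realloc(b, 19) -> b = 0; heap: [0-18 ALLOC][19-20 FREE][21-30 ALLOC][31-53 FREE]
Op 7: d = malloc(16) -> d = 31; heap: [0-18 ALLOC][19-20 FREE][21-30 ALLOC][31-46 ALLOC][47-53 FREE]
Op 8: e = malloc(6) -> e = 47; heap: [0-18 ALLOC][19-20 FREE][21-30 ALLOC][31-46 ALLOC][47-52 ALLOC][53-53 FREE]
Op 9: free(b) -> (freed b); heap: [0-20 FREE][21-30 ALLOC][31-46 ALLOC][47-52 ALLOC][53-53 FREE]
Op 10: d = realloc(d, 12) -> d = 31; heap: [0-20 FREE][21-30 ALLOC][31-42 ALLOC][43-46 FREE][47-52 ALLOC][53-53 FREE]
Free blocks: [21 4 1] total_free=26 largest=21 -> 100*(26-21)/26 = 500/26 ≈ 19.231 -> rounds to 19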